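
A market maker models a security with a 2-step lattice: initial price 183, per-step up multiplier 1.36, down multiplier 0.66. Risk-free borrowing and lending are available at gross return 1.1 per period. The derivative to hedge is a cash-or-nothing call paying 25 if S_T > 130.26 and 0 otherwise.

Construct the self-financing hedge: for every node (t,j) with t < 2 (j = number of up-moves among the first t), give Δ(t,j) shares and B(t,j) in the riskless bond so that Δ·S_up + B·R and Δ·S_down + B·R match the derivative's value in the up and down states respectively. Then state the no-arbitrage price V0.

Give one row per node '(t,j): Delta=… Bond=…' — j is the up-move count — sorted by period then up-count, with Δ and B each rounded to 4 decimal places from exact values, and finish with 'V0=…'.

(0,0): Delta=0.0659 Bond=5.7514
(1,0): Delta=0.2957 Bond=-21.4286
(1,1): Delta=0.0000 Bond=22.7273
V0=17.8108

Under the risk-neutral measure, an up-move has probability p* = (R−d)/(u−d) = 0.6286 and values discount at R = 1.1.
Payoff layer (t=2): V(2,0)=0.0000, V(2,1)=25.0000, V(2,2)=25.0000
  t=1,j=0: stock 120.7800 → up 164.2608 (V=25.0000), down 79.7148 (V=0.0000). Price 14.2857; hedge Δ=0.2957, bond B=-21.4286.
  t=1,j=1: stock 248.8800 → up 338.4768 (V=25.0000), down 164.2608 (V=25.0000). Price 22.7273; hedge Δ=0.0000, bond B=22.7273.
  t=0,j=0: stock 183.0000 → up 248.8800 (V=22.7273), down 120.7800 (V=14.2857). Price 17.8108; hedge Δ=0.0659, bond B=5.7514.
Each (Δ,B) replicates both successor values, so the strategy is self-financing and V0 is arbitrage-free.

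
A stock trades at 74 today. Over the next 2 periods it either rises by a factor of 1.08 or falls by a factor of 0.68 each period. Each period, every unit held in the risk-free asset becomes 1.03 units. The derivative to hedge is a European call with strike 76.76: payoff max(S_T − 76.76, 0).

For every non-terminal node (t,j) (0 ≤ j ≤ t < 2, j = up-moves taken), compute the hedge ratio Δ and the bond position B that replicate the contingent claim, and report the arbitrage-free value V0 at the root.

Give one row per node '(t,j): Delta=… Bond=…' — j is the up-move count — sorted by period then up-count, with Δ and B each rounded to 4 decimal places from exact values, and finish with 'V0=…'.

(0,0): Delta=0.2742 Bond=-13.3952
(1,0): Delta=0.0000 Bond=0.0000
(1,1): Delta=0.2988 Bond=-15.7681
V0=6.8946

No-arbitrage ⇒ martingale measure with p* = (R−d)/(u−d) = 0.8750.
Terminal values V(2,·): V(2,0)=0.0000, V(2,1)=0.0000, V(2,2)=9.5536
Node (1,0) S=50.3200: V=(p*·0.0000+(1−p*)·0.0000)/1.03=0.0000; Δ=(0.0000−0.0000)/(54.3456−34.2176)=0.0000; B=V−Δ·S=0.0000
Node (1,1) S=79.9200: V=(p*·9.5536+(1−p*)·0.0000)/1.03=8.1159; Δ=(9.5536−0.0000)/(86.3136−54.3456)=0.2988; B=V−Δ·S=-15.7681
Node (0,0) S=74.0000: V=(p*·8.1159+(1−p*)·0.0000)/1.03=6.8946; Δ=(8.1159−0.0000)/(79.9200−50.3200)=0.2742; B=V−Δ·S=-13.3952
Check: Δ(0,0)·S0 + B(0,0) = 6.8946 = V0.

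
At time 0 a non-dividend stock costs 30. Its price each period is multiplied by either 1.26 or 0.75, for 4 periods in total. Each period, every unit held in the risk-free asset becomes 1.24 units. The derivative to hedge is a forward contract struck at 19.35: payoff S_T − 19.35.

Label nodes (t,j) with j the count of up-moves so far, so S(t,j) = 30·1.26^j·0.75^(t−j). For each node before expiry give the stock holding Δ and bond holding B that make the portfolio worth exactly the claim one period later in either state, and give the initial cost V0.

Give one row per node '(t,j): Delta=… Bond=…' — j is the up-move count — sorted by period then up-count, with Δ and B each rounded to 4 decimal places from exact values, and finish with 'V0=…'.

(0,0): Delta=1.0000 Bond=-8.1845
(1,0): Delta=1.0000 Bond=-10.1488
(1,1): Delta=1.0000 Bond=-10.1488
(2,0): Delta=1.0000 Bond=-12.5845
(2,1): Delta=1.0000 Bond=-12.5845
(2,2): Delta=1.0000 Bond=-12.5845
(3,0): Delta=1.0000 Bond=-15.6048
(3,1): Delta=1.0000 Bond=-15.6048
(3,2): Delta=1.0000 Bond=-15.6048
(3,3): Delta=1.0000 Bond=-15.6048
V0=21.8155

No-arbitrage ⇒ martingale measure with p* = (R−d)/(u−d) = 0.9608.
At expiry t=4: V(4,0)=-9.8578, V(4,1)=-3.4031, V(4,2)=7.4407, V(4,3)=25.6585, V(4,4)=56.2642
(3,0): S=12.6562. Δ = (V_up−V_dn)/(S_up−S_dn) = (-3.4031−-9.8578)/(15.9469−9.4922) = 1.0000. V = [p*·-3.4031 + (1−p*)·-9.8578]/1.24 = -2.9486. B = V − Δ·S = -15.6048.
(3,1): S=21.2625. Δ = (V_up−V_dn)/(S_up−S_dn) = (7.4407−-3.4031)/(26.7907−15.9469) = 1.0000. V = [p*·7.4407 + (1−p*)·-3.4031]/1.24 = 5.6577. B = V − Δ·S = -15.6048.
(3,2): S=35.7210. Δ = (V_up−V_dn)/(S_up−S_dn) = (25.6585−7.4407)/(45.0085−26.7908) = 1.0000. V = [p*·25.6585 + (1−p*)·7.4407]/1.24 = 20.1162. B = V − Δ·S = -15.6048.
(3,3): S=60.0113. Δ = (V_up−V_dn)/(S_up−S_dn) = (56.2642−25.6585)/(75.6142−45.0085) = 1.0000. V = [p*·56.2642 + (1−p*)·25.6585]/1.24 = 44.4064. B = V − Δ·S = -15.6048.
(2,0): S=16.8750. Δ = (V_up−V_dn)/(S_up−S_dn) = (5.6577−-2.9486)/(21.2625−12.6562) = 1.0000. V = [p*·5.6577 + (1−p*)·-2.9486]/1.24 = 4.2905. B = V − Δ·S = -12.5845.
(2,1): S=28.3500. Δ = (V_up−V_dn)/(S_up−S_dn) = (20.1162−5.6577)/(35.7210−21.2625) = 1.0000. V = [p*·20.1162 + (1−p*)·5.6577]/1.24 = 15.7655. B = V − Δ·S = -12.5845.
(2,2): S=47.6280. Δ = (V_up−V_dn)/(S_up−S_dn) = (44.4064−20.1162)/(60.0113−35.7210) = 1.0000. V = [p*·44.4064 + (1−p*)·20.1162]/1.24 = 35.0435. B = V − Δ·S = -12.5845.
(1,0): S=22.5000. Δ = (V_up−V_dn)/(S_up−S_dn) = (15.7655−4.2905)/(28.3500−16.8750) = 1.0000. V = [p*·15.7655 + (1−p*)·4.2905]/1.24 = 12.3512. B = V − Δ·S = -10.1488.
(1,1): S=37.8000. Δ = (V_up−V_dn)/(S_up−S_dn) = (35.0435−15.7655)/(47.6280−28.3500) = 1.0000. V = [p*·35.0435 + (1−p*)·15.7655]/1.24 = 27.6512. B = V − Δ·S = -10.1488.
(0,0): S=30.0000. Δ = (V_up−V_dn)/(S_up−S_dn) = (27.6512−12.3512)/(37.8000−22.5000) = 1.0000. V = [p*·27.6512 + (1−p*)·12.3512]/1.24 = 21.8155. B = V − Δ·S = -8.1845.
The time-0 hedge costs 21.8155, which is the no-arbitrage price.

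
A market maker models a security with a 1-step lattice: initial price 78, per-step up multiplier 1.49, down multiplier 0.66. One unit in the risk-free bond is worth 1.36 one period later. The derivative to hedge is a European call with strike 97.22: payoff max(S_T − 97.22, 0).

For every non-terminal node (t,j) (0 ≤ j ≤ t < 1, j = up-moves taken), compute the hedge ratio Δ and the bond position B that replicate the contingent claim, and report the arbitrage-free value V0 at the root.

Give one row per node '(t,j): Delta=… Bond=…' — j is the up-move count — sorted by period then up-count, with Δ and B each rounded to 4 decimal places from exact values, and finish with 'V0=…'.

The replicating-portfolio and risk-neutral prices coincide; use p* = (1.36−0.66)/(1.49−0.66) = 0.8434 for the latter.
Terminal values V(1,·): V(1,0)=0.0000, V(1,1)=19.0000
Node (0,0) S=78.0000: V=(p*·19.0000+(1−p*)·0.0000)/1.36=11.7824; Δ=(19.0000−0.0000)/(116.2200−51.4800)=0.2935; B=V−Δ·S=-11.1091
Each (Δ,B) replicates both successor values, so the strategy is self-financing and V0 is arbitrage-free.

(0,0): Delta=0.2935 Bond=-11.1091
V0=11.7824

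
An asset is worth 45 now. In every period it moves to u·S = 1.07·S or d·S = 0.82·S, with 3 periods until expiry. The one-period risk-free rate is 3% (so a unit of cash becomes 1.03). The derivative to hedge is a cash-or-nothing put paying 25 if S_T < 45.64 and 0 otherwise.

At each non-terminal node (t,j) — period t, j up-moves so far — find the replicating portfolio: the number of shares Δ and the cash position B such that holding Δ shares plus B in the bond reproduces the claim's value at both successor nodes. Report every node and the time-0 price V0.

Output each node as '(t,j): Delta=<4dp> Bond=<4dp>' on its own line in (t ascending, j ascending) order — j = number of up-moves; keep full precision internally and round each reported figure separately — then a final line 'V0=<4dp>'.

(0,0): Delta=-1.4780 Bond=75.8279
(1,0): Delta=0.0000 Bond=23.5649
(1,1): Delta=-1.6937 Bond=88.4909
(2,0): Delta=0.0000 Bond=24.2718
(2,1): Delta=0.0000 Bond=24.2718
(2,2): Delta=-1.9410 Bond=103.8835
V0=9.3183

Under the risk-neutral measure, an up-move has probability p* = (R−d)/(u−d) = 0.8400 and values discount at R = 1.03.
Terminal values V(3,·): V(3,0)=25.0000, V(3,1)=25.0000, V(3,2)=25.0000, V(3,3)=0.0000
(2,0): S=30.2580. Δ = (V_up−V_dn)/(S_up−S_dn) = (25.0000−25.0000)/(32.3761−24.8116) = 0.0000. V = [p*·25.0000 + (1−p*)·25.0000]/1.03 = 24.2718. B = V − Δ·S = 24.2718.
(2,1): S=39.4830. Δ = (V_up−V_dn)/(S_up−S_dn) = (25.0000−25.0000)/(42.2468−32.3761) = 0.0000. V = [p*·25.0000 + (1−p*)·25.0000]/1.03 = 24.2718. B = V − Δ·S = 24.2718.
(2,2): S=51.5205. Δ = (V_up−V_dn)/(S_up−S_dn) = (0.0000−25.0000)/(55.1269−42.2468) = -1.9410. V = [p*·0.0000 + (1−p*)·25.0000]/1.03 = 3.8835. B = V − Δ·S = 103.8835.
(1,0): S=36.9000. Δ = (V_up−V_dn)/(S_up−S_dn) = (24.2718−24.2718)/(39.4830−30.2580) = 0.0000. V = [p*·24.2718 + (1−p*)·24.2718]/1.03 = 23.5649. B = V − Δ·S = 23.5649.
(1,1): S=48.1500. Δ = (V_up−V_dn)/(S_up−S_dn) = (3.8835−24.2718)/(51.5205−39.4830) = -1.6937. V = [p*·3.8835 + (1−p*)·24.2718]/1.03 = 6.9375. B = V − Δ·S = 88.4909.
(0,0): S=45.0000. Δ = (V_up−V_dn)/(S_up−S_dn) = (6.9375−23.5649)/(48.1500−36.9000) = -1.4780. V = [p*·6.9375 + (1−p*)·23.5649]/1.03 = 9.3183. B = V − Δ·S = 75.8279.
Each (Δ,B) replicates both successor values, so the strategy is self-financing and V0 is arbitrage-free.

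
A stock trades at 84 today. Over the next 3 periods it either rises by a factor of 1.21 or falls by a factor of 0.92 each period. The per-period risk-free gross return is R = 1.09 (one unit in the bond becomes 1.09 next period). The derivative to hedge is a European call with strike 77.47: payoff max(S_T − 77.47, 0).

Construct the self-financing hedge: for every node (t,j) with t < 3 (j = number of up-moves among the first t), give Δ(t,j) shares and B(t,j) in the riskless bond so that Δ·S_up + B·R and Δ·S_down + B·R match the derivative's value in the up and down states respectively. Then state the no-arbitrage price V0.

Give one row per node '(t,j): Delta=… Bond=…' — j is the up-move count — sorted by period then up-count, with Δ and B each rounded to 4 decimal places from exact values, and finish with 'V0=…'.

(0,0): Delta=0.9287 Bond=-53.1679
(1,0): Delta=0.7957 Bond=-47.6794
(1,1): Delta=1.0000 Bond=-65.2049
(2,0): Delta=0.4151 Bond=-24.9081
(2,1): Delta=1.0000 Bond=-71.0734
(2,2): Delta=1.0000 Bond=-71.0734
V0=24.8388

Risk-neutral probability p* = (R−d)/(u−d) = (1.09−0.92)/(1.21−0.92) = 0.5862.
Terminal payoffs: V(3,0)=0.0000, V(3,1)=8.5581, V(3,2)=35.6756, V(3,3)=71.3411
(2,0): S=71.0976. Δ = (V_up−V_dn)/(S_up−S_dn) = (8.5581−0.0000)/(86.0281−65.4098) = 0.4151. V = [p*·8.5581 + (1−p*)·0.0000]/1.09 = 4.6026. B = V − Δ·S = -24.9081.
(2,1): S=93.5088. Δ = (V_up−V_dn)/(S_up−S_dn) = (35.6756−8.5581)/(113.1456−86.0281) = 1.0000. V = [p*·35.6756 + (1−p*)·8.5581]/1.09 = 22.4354. B = V − Δ·S = -71.0734.
(2,2): S=122.9844. Δ = (V_up−V_dn)/(S_up−S_dn) = (71.3411−35.6756)/(148.8111−113.1456) = 1.0000. V = [p*·71.3411 + (1−p*)·35.6756]/1.09 = 51.9110. B = V − Δ·S = -71.0734.
(1,0): S=77.2800. Δ = (V_up−V_dn)/(S_up−S_dn) = (22.4354−4.6026)/(93.5088−71.0976) = 0.7957. V = [p*·22.4354 + (1−p*)·4.6026]/1.09 = 13.8131. B = V − Δ·S = -47.6794.
(1,1): S=101.6400. Δ = (V_up−V_dn)/(S_up−S_dn) = (51.9110−22.4354)/(122.9844−93.5088) = 1.0000. V = [p*·51.9110 + (1−p*)·22.4354]/1.09 = 36.4351. B = V − Δ·S = -65.2049.
(0,0): S=84.0000. Δ = (V_up−V_dn)/(S_up−S_dn) = (36.4351−13.8131)/(101.6400−77.2800) = 0.9287. V = [p*·36.4351 + (1−p*)·13.8131]/1.09 = 24.8388. B = V − Δ·S = -53.1679.
Self-financing check: at every node Δ·S+B equals the discounted successor values.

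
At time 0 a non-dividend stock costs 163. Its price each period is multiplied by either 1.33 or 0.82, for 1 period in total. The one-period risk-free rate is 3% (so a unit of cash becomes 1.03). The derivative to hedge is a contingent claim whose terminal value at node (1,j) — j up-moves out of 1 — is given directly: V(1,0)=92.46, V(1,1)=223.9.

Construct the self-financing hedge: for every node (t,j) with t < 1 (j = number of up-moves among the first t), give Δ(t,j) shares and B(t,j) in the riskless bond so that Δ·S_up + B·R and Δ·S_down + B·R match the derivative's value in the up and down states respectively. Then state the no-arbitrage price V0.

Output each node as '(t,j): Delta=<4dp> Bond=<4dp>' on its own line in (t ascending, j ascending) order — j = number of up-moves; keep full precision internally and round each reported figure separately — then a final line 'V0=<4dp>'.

Risk-neutral probability p* = (R−d)/(u−d) = (1.03−0.82)/(1.33−0.82) = 0.4118.
Terminal values V(1,·): V(1,0)=92.4600, V(1,1)=223.9000
  t=0,j=0: stock 163.0000 → up 216.7900 (V=223.9000), down 133.6600 (V=92.4600). Price 142.3130; hedge Δ=1.5811, bond B=-115.4125.
The time-0 hedge costs 142.3130, which is the no-arbitrage price.

(0,0): Delta=1.5811 Bond=-115.4125
V0=142.3130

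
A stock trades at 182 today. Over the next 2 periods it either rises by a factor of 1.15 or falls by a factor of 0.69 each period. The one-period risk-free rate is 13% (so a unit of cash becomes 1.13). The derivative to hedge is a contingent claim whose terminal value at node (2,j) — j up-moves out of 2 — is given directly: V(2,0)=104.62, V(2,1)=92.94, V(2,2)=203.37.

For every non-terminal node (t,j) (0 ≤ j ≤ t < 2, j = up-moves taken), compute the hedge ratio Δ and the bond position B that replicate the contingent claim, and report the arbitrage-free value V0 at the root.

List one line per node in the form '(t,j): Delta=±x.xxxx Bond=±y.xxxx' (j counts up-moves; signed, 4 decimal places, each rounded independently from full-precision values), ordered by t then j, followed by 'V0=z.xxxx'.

No-arbitrage ⇒ martingale measure with p* = (R−d)/(u−d) = 0.9565.
Terminal values V(2,·): V(2,0)=104.6200, V(2,1)=92.9400, V(2,2)=203.3700
Node (1,0) S=125.5800: V=(p*·92.9400+(1−p*)·104.6200)/1.13=82.6972; Δ=(92.9400−104.6200)/(144.4170−86.6502)=-0.2022; B=V−Δ·S=108.0885
Node (1,1) S=209.3000: V=(p*·203.3700+(1−p*)·92.9400)/1.13=175.7245; Δ=(203.3700−92.9400)/(240.6950−144.4170)=1.1470; B=V−Δ·S=-64.3407
Node (0,0) S=182.0000: V=(p*·175.7245+(1−p*)·82.6972)/1.13=151.9291; Δ=(175.7245−82.6972)/(209.3000−125.5800)=1.1112; B=V−Δ·S=-50.3042
Each (Δ,B) replicates both successor values, so the strategy is self-financing and V0 is arbitrage-free.

(0,0): Delta=1.1112 Bond=-50.3042
(1,0): Delta=-0.2022 Bond=108.0885
(1,1): Delta=1.1470 Bond=-64.3407
V0=151.9291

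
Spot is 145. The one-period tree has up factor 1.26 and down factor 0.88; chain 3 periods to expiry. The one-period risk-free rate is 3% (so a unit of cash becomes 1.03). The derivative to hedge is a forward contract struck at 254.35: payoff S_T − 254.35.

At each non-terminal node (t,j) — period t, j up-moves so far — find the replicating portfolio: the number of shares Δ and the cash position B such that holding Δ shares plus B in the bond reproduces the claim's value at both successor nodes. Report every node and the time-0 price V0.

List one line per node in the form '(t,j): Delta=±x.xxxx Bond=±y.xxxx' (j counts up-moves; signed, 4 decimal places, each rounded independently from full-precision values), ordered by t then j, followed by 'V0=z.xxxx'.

(0,0): Delta=1.0000 Bond=-232.7663
(1,0): Delta=1.0000 Bond=-239.7493
(1,1): Delta=1.0000 Bond=-239.7493
(2,0): Delta=1.0000 Bond=-246.9417
(2,1): Delta=1.0000 Bond=-246.9417
(2,2): Delta=1.0000 Bond=-246.9417
V0=-87.7663

Risk-neutral probability p* = (R−d)/(u−d) = (1.03−0.88)/(1.26−0.88) = 0.3947.
Terminal payoffs: V(3,0)=-155.5366, V(3,1)=-112.8671, V(3,2)=-51.7722, V(3,3)=35.7045
(2,0): S=112.2880. Δ = (V_up−V_dn)/(S_up−S_dn) = (-112.8671−-155.5366)/(141.4829−98.8134) = 1.0000. V = [p*·-112.8671 + (1−p*)·-155.5366]/1.03 = -134.6537. B = V − Δ·S = -246.9417.
(2,1): S=160.7760. Δ = (V_up−V_dn)/(S_up−S_dn) = (-51.7722−-112.8671)/(202.5778−141.4829) = 1.0000. V = [p*·-51.7722 + (1−p*)·-112.8671]/1.03 = -86.1657. B = V − Δ·S = -246.9417.
(2,2): S=230.2020. Δ = (V_up−V_dn)/(S_up−S_dn) = (35.7045−-51.7722)/(290.0545−202.5778) = 1.0000. V = [p*·35.7045 + (1−p*)·-51.7722]/1.03 = -16.7397. B = V − Δ·S = -246.9417.
(1,0): S=127.6000. Δ = (V_up−V_dn)/(S_up−S_dn) = (-86.1657−-134.6537)/(160.7760−112.2880) = 1.0000. V = [p*·-86.1657 + (1−p*)·-134.6537]/1.03 = -112.1493. B = V − Δ·S = -239.7493.
(1,1): S=182.7000. Δ = (V_up−V_dn)/(S_up−S_dn) = (-16.7397−-86.1657)/(230.2020−160.7760) = 1.0000. V = [p*·-16.7397 + (1−p*)·-86.1657]/1.03 = -57.0493. B = V − Δ·S = -239.7493.
(0,0): S=145.0000. Δ = (V_up−V_dn)/(S_up−S_dn) = (-57.0493−-112.1493)/(182.7000−127.6000) = 1.0000. V = [p*·-57.0493 + (1−p*)·-112.1493]/1.03 = -87.7663. B = V − Δ·S = -232.7663.
Self-financing check: at every node Δ·S+B equals the discounted successor values.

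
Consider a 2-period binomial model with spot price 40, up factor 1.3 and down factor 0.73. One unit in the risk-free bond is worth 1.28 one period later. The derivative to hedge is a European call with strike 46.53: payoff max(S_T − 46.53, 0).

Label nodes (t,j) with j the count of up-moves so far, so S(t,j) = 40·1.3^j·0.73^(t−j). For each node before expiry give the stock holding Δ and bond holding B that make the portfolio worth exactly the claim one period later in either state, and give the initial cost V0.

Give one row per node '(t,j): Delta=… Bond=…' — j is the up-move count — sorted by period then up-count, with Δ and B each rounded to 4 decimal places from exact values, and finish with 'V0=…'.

The replicating-portfolio and risk-neutral prices coincide; use p* = (1.28−0.73)/(1.3−0.73) = 0.9649 for the latter.
At expiry t=2: V(2,0)=0.0000, V(2,1)=0.0000, V(2,2)=21.0700
  t=1,j=0: stock 29.2000 → up 37.9600 (V=0.0000), down 21.3160 (V=0.0000). Price 0.0000; hedge Δ=0.0000, bond B=0.0000.
  t=1,j=1: stock 52.0000 → up 67.6000 (V=21.0700), down 37.9600 (V=0.0000). Price 15.8834; hedge Δ=0.7109, bond B=-21.0816.
  t=0,j=0: stock 40.0000 → up 52.0000 (V=15.8834), down 29.2000 (V=0.0000). Price 11.9735; hedge Δ=0.6966, bond B=-15.8921.
The time-0 hedge costs 11.9735, which is the no-arbitrage price.

(0,0): Delta=0.6966 Bond=-15.8921
(1,0): Delta=0.0000 Bond=0.0000
(1,1): Delta=0.7109 Bond=-21.0816
V0=11.9735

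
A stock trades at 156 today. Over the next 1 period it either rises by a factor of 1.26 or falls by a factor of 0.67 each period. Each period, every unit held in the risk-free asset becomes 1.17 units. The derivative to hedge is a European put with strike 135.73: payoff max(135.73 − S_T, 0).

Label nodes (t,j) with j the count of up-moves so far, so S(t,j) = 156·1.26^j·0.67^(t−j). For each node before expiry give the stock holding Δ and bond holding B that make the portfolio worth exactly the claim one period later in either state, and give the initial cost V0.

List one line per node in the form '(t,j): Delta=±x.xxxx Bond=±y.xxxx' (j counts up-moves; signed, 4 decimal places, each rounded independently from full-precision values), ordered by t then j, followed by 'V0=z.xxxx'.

(0,0): Delta=-0.3391 Bond=56.9674
V0=4.0691

Risk-neutral probability p* = (R−d)/(u−d) = (1.17−0.67)/(1.26−0.67) = 0.8475.
Terminal payoffs: V(1,0)=31.2100, V(1,1)=0.0000
(0,0): S=156.0000. Δ = (V_up−V_dn)/(S_up−S_dn) = (0.0000−31.2100)/(196.5600−104.5200) = -0.3391. V = [p*·0.0000 + (1−p*)·31.2100]/1.17 = 4.0691. B = V − Δ·S = 56.9674.
Self-financing check: at every node Δ·S+B equals the discounted successor values.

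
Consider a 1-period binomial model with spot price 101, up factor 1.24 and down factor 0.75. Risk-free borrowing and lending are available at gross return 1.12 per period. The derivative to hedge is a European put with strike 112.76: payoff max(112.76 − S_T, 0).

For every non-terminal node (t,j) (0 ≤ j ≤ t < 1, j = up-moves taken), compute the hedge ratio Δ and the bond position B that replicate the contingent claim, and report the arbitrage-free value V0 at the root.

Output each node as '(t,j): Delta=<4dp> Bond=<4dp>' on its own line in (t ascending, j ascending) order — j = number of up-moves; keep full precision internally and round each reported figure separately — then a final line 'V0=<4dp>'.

No-arbitrage ⇒ martingale measure with p* = (R−d)/(u−d) = 0.7551.
Terminal values V(1,·): V(1,0)=37.0100, V(1,1)=0.0000
Node (0,0) S=101.0000: V=(p*·0.0000+(1−p*)·37.0100)/1.12=8.0926; Δ=(0.0000−37.0100)/(125.2400−75.7500)=-0.7478; B=V−Δ·S=83.6232
Self-financing check: at every node Δ·S+B equals the discounted successor values.

(0,0): Delta=-0.7478 Bond=83.6232
V0=8.0926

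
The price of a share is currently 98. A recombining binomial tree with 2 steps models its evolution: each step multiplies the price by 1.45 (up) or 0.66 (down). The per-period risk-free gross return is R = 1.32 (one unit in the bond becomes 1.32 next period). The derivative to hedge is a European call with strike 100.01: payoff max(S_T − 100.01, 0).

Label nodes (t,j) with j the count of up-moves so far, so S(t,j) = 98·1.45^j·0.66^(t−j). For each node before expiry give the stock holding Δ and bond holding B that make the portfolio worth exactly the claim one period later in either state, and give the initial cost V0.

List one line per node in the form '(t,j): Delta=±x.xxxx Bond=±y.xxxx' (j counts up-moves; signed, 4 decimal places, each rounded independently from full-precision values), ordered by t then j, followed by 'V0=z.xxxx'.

(0,0): Delta=0.8668 Bond=-42.4752
(1,0): Delta=0.0000 Bond=0.0000
(1,1): Delta=0.9446 Bond=-67.1108
V0=42.4752

No-arbitrage ⇒ martingale measure with p* = (R−d)/(u−d) = 0.8354.
Terminal values V(2,·): V(2,0)=0.0000, V(2,1)=0.0000, V(2,2)=106.0350
  t=1,j=0: stock 64.6800 → up 93.7860 (V=0.0000), down 42.6888 (V=0.0000). Price 0.0000; hedge Δ=0.0000, bond B=0.0000.
  t=1,j=1: stock 142.1000 → up 206.0450 (V=106.0350), down 93.7860 (V=0.0000). Price 67.1108; hedge Δ=0.9446, bond B=-67.1108.
  t=0,j=0: stock 98.0000 → up 142.1000 (V=67.1108), down 64.6800 (V=0.0000). Price 42.4752; hedge Δ=0.8668, bond B=-42.4752.
Root portfolio cost Δ·98+B reproduces V0=42.4752.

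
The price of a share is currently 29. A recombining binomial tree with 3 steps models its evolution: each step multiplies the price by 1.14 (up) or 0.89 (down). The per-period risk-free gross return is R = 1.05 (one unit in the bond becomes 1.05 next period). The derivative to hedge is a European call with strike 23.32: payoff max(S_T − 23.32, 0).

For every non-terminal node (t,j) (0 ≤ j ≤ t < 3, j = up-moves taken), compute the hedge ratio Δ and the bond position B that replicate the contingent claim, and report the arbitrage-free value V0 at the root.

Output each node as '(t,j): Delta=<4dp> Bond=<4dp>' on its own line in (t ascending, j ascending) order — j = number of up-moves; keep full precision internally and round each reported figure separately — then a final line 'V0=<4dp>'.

(0,0): Delta=0.9534 Bond=-18.6765
(1,0): Delta=0.8472 Bond=-16.8698
(1,1): Delta=1.0000 Bond=-21.1519
(2,0): Delta=0.4992 Bond=-9.7199
(2,1): Delta=1.0000 Bond=-22.2095
(2,2): Delta=1.0000 Bond=-22.2095
V0=8.9712

The replicating-portfolio and risk-neutral prices coincide; use p* = (1.05−0.89)/(1.14−0.89) = 0.6400 for the latter.
Terminal payoffs: V(3,0)=0.0000, V(3,1)=2.8668, V(3,2)=10.2227, V(3,3)=19.6448
Node (2,0) S=22.9709: V=(p*·2.8668+(1−p*)·0.0000)/1.05=1.7474; Δ=(2.8668−0.0000)/(26.1868−20.4441)=0.4992; B=V−Δ·S=-9.7199
Node (2,1) S=29.4234: V=(p*·10.2227+(1−p*)·2.8668)/1.05=7.2139; Δ=(10.2227−2.8668)/(33.5427−26.1868)=1.0000; B=V−Δ·S=-22.2095
Node (2,2) S=37.6884: V=(p*·19.6448+(1−p*)·10.2227)/1.05=15.4789; Δ=(19.6448−10.2227)/(42.9648−33.5427)=1.0000; B=V−Δ·S=-22.2095
Node (1,0) S=25.8100: V=(p*·7.2139+(1−p*)·1.7474)/1.05=4.9961; Δ=(7.2139−1.7474)/(29.4234−22.9709)=0.8472; B=V−Δ·S=-16.8698
Node (1,1) S=33.0600: V=(p*·15.4789+(1−p*)·7.2139)/1.05=11.9081; Δ=(15.4789−7.2139)/(37.6884−29.4234)=1.0000; B=V−Δ·S=-21.1519
Node (0,0) S=29.0000: V=(p*·11.9081+(1−p*)·4.9961)/1.05=8.9712; Δ=(11.9081−4.9961)/(33.0600−25.8100)=0.9534; B=V−Δ·S=-18.6765
Self-financing check: at every node Δ·S+B equals the discounted successor values.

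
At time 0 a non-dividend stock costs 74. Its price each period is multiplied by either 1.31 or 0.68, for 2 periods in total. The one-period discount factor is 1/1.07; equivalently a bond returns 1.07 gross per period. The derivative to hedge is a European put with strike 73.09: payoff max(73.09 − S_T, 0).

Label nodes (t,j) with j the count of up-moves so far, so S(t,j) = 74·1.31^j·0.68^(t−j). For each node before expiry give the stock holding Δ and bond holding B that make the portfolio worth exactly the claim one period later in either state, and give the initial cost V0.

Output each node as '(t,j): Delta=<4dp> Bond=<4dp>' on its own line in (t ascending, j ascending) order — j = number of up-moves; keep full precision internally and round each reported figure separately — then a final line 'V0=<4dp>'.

Since d<R<u, set p* = (R−d)/(u−d) = 0.6190; price each node as the discounted p*-expectation of its children.
Terminal payoffs: V(2,0)=38.8724, V(2,1)=7.1708, V(2,2)=0.0000
(1,0): S=50.3200. Δ = (V_up−V_dn)/(S_up−S_dn) = (7.1708−38.8724)/(65.9192−34.2176) = -1.0000. V = [p*·7.1708 + (1−p*)·38.8724]/1.07 = 17.9884. B = V − Δ·S = 68.3084.
(1,1): S=96.9400. Δ = (V_up−V_dn)/(S_up−S_dn) = (0.0000−7.1708)/(126.9914−65.9192) = -0.1174. V = [p*·0.0000 + (1−p*)·7.1708]/1.07 = 2.5530. B = V − Δ·S = 13.9352.
(0,0): S=74.0000. Δ = (V_up−V_dn)/(S_up−S_dn) = (2.5530−17.9884)/(96.9400−50.3200) = -0.3311. V = [p*·2.5530 + (1−p*)·17.9884]/1.07 = 7.8815. B = V − Δ·S = 32.3821.
Root portfolio cost Δ·74+B reproduces V0=7.8815.

(0,0): Delta=-0.3311 Bond=32.3821
(1,0): Delta=-1.0000 Bond=68.3084
(1,1): Delta=-0.1174 Bond=13.9352
V0=7.8815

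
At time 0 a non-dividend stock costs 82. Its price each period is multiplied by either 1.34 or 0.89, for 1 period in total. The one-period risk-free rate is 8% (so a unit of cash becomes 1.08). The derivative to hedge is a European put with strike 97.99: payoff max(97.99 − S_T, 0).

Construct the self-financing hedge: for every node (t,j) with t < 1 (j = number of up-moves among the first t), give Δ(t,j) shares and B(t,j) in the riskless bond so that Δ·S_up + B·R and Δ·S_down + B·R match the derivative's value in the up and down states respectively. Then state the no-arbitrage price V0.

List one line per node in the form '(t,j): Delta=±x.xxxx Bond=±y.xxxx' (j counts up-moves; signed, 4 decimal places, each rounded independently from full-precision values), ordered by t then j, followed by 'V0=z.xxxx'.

(0,0): Delta=-0.6778 Bond=68.9576
V0=13.3798

Risk-neutral probability p* = (R−d)/(u−d) = (1.08−0.89)/(1.34−0.89) = 0.4222.
Payoff layer (t=1): V(1,0)=25.0100, V(1,1)=0.0000
  t=0,j=0: stock 82.0000 → up 109.8800 (V=0.0000), down 72.9800 (V=25.0100). Price 13.3798; hedge Δ=-0.6778, bond B=68.9576.
Check: Δ(0,0)·S0 + B(0,0) = 13.3798 = V0.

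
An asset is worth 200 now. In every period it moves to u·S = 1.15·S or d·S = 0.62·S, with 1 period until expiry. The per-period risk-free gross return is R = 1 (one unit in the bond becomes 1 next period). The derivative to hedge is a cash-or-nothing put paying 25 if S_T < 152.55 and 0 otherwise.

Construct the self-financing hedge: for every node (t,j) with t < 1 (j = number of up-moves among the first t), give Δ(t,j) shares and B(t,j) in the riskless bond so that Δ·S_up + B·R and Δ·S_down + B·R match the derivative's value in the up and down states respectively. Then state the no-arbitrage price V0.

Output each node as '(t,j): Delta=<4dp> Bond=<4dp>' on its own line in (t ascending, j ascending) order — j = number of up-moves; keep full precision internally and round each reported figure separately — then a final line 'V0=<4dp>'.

Under the risk-neutral measure, an up-move has probability p* = (R−d)/(u−d) = 0.7170 and values discount at R = 1.
Terminal values V(1,·): V(1,0)=25.0000, V(1,1)=0.0000
  t=0,j=0: stock 200.0000 → up 230.0000 (V=0.0000), down 124.0000 (V=25.0000). Price 7.0755; hedge Δ=-0.2358, bond B=54.2453.
Self-financing check: at every node Δ·S+B equals the discounted successor values.

(0,0): Delta=-0.2358 Bond=54.2453
V0=7.0755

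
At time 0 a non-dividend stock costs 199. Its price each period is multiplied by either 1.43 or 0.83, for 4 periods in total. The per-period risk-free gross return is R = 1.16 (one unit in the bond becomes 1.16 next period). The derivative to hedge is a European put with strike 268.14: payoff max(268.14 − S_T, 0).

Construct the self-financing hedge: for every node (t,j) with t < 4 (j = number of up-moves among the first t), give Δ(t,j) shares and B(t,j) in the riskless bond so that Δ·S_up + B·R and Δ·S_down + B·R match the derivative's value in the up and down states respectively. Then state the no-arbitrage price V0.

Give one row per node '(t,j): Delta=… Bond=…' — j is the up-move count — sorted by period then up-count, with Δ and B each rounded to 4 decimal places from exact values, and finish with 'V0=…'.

Under the risk-neutral measure, an up-move has probability p* = (R−d)/(u−d) = 0.5500 and values discount at R = 1.16.
At expiry t=4: V(4,0)=173.6979, V(4,1)=105.4266, V(4,2)=0.0000, V(4,3)=0.0000, V(4,4)=0.0000
  t=3,j=0: stock 113.7856 → up 162.7134 (V=105.4266), down 94.4421 (V=173.6979). Price 117.3696; hedge Δ=-1.0000, bond B=231.1552.
  t=3,j=1: stock 196.0403 → up 280.3376 (V=0.0000), down 162.7134 (V=105.4266). Price 40.8982; hedge Δ=-0.8963, bond B=216.6092.
  t=3,j=2: stock 337.7561 → up 482.9913 (V=0.0000), down 280.3376 (V=0.0000). Price 0.0000; hedge Δ=0.0000, bond B=0.0000.
  t=3,j=3: stock 581.9172 → up 832.1416 (V=0.0000), down 482.9913 (V=0.0000). Price 0.0000; hedge Δ=0.0000, bond B=0.0000.
  t=2,j=0: stock 137.0911 → up 196.0403 (V=40.8982), down 113.7856 (V=117.3696). Price 64.9227; hedge Δ=-0.9297, bond B=192.3749.
  t=2,j=1: stock 236.1931 → up 337.7561 (V=0.0000), down 196.0403 (V=40.8982). Price 15.8657; hedge Δ=-0.2886, bond B=84.0294.
  t=2,j=2: stock 406.9351 → up 581.9172 (V=0.0000), down 337.7561 (V=0.0000). Price 0.0000; hedge Δ=0.0000, bond B=0.0000.
  t=1,j=0: stock 165.1700 → up 236.1931 (V=15.8657), down 137.0911 (V=64.9227). Price 32.7081; hedge Δ=-0.4950, bond B=114.4697.
  t=1,j=1: stock 284.5700 → up 406.9351 (V=0.0000), down 236.1931 (V=15.8657). Price 6.1548; hedge Δ=-0.0929, bond B=32.5976.
  t=0,j=0: stock 199.0000 → up 284.5700 (V=6.1548), down 165.1700 (V=32.7081). Price 15.6067; hedge Δ=-0.2224, bond B=59.8621.
Each (Δ,B) replicates both successor values, so the strategy is self-financing and V0 is arbitrage-free.

(0,0): Delta=-0.2224 Bond=59.8621
(1,0): Delta=-0.4950 Bond=114.4697
(1,1): Delta=-0.0929 Bond=32.5976
(2,0): Delta=-0.9297 Bond=192.3749
(2,1): Delta=-0.2886 Bond=84.0294
(2,2): Delta=0.0000 Bond=0.0000
(3,0): Delta=-1.0000 Bond=231.1552
(3,1): Delta=-0.8963 Bond=216.6092
(3,2): Delta=0.0000 Bond=0.0000
(3,3): Delta=0.0000 Bond=0.0000
V0=15.6067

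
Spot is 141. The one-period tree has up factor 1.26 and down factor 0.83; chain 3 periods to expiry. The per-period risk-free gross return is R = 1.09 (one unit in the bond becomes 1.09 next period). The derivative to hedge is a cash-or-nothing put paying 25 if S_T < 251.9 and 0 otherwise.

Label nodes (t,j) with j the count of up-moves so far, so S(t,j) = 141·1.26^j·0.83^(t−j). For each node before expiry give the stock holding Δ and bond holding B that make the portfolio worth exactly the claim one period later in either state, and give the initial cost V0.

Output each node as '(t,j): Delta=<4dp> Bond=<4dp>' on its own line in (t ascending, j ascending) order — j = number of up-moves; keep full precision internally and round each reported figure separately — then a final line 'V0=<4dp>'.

Since d<R<u, set p* = (R−d)/(u−d) = 0.6047; price each node as the discounted p*-expectation of its children.
At expiry t=3: V(3,0)=25.0000, V(3,1)=25.0000, V(3,2)=25.0000, V(3,3)=0.0000
  t=2,j=0: stock 97.1349 → up 122.3900 (V=25.0000), down 80.6220 (V=25.0000). Price 22.9358; hedge Δ=0.0000, bond B=22.9358.
  t=2,j=1: stock 147.4578 → up 185.7968 (V=25.0000), down 122.3900 (V=25.0000). Price 22.9358; hedge Δ=0.0000, bond B=22.9358.
  t=2,j=2: stock 223.8516 → up 282.0530 (V=0.0000), down 185.7968 (V=25.0000). Price 9.0676; hedge Δ=-0.2597, bond B=67.2072.
  t=1,j=0: stock 117.0300 → up 147.4578 (V=22.9358), down 97.1349 (V=22.9358). Price 21.0420; hedge Δ=0.0000, bond B=21.0420.
  t=1,j=1: stock 177.6600 → up 223.8516 (V=9.0676), down 147.4578 (V=22.9358). Price 13.3490; hedge Δ=-0.1815, bond B=45.6005.
  t=0,j=0: stock 141.0000 → up 177.6600 (V=13.3490), down 117.0300 (V=21.0420). Price 15.0371; hedge Δ=-0.1269, bond B=32.9278.
The time-0 hedge costs 15.0371, which is the no-arbitrage price.

(0,0): Delta=-0.1269 Bond=32.9278
(1,0): Delta=0.0000 Bond=21.0420
(1,1): Delta=-0.1815 Bond=45.6005
(2,0): Delta=0.0000 Bond=22.9358
(2,1): Delta=0.0000 Bond=22.9358
(2,2): Delta=-0.2597 Bond=67.2072
V0=15.0371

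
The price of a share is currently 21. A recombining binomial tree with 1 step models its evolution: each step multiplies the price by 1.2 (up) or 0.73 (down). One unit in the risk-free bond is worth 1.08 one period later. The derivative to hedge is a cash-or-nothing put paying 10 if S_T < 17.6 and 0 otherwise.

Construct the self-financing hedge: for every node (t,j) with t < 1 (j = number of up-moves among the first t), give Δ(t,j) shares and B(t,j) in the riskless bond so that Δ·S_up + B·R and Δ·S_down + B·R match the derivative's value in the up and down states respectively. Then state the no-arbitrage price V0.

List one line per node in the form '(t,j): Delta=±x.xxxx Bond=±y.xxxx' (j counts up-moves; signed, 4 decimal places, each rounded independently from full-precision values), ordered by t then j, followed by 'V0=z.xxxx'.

(0,0): Delta=-1.0132 Bond=23.6407
V0=2.3641

The replicating-portfolio and risk-neutral prices coincide; use p* = (1.08−0.73)/(1.2−0.73) = 0.7447 for the latter.
Terminal payoffs: V(1,0)=10.0000, V(1,1)=0.0000
Node (0,0) S=21.0000: V=(p*·0.0000+(1−p*)·10.0000)/1.08=2.3641; Δ=(0.0000−10.0000)/(25.2000−15.3300)=-1.0132; B=V−Δ·S=23.6407
Check: Δ(0,0)·S0 + B(0,0) = 2.3641 = V0.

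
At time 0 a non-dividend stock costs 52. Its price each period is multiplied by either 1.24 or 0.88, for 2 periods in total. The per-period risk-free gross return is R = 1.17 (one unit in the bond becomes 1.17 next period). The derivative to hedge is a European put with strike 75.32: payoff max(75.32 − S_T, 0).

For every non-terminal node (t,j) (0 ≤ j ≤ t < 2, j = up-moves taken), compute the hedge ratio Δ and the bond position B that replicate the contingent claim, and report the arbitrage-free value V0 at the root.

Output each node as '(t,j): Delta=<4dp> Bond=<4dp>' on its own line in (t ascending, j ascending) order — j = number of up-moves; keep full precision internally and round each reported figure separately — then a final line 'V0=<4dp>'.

(0,0): Delta=-0.8295 Bond=48.3546
(1,0): Delta=-1.0000 Bond=64.3761
(1,1): Delta=-0.8003 Bond=54.6919
V0=5.2196

Since d<R<u, set p* = (R−d)/(u−d) = 0.8056; price each node as the discounted p*-expectation of its children.
Terminal payoffs: V(2,0)=35.0512, V(2,1)=18.5776, V(2,2)=0.0000
  t=1,j=0: stock 45.7600 → up 56.7424 (V=18.5776), down 40.2688 (V=35.0512). Price 18.6161; hedge Δ=-1.0000, bond B=64.3761.
  t=1,j=1: stock 64.4800 → up 79.9552 (V=0.0000), down 56.7424 (V=18.5776). Price 3.0874; hedge Δ=-0.8003, bond B=54.6919.
  t=0,j=0: stock 52.0000 → up 64.4800 (V=3.0874), down 45.7600 (V=18.6161). Price 5.2196; hedge Δ=-0.8295, bond B=48.3546.
The time-0 hedge costs 5.2196, which is the no-arbitrage price.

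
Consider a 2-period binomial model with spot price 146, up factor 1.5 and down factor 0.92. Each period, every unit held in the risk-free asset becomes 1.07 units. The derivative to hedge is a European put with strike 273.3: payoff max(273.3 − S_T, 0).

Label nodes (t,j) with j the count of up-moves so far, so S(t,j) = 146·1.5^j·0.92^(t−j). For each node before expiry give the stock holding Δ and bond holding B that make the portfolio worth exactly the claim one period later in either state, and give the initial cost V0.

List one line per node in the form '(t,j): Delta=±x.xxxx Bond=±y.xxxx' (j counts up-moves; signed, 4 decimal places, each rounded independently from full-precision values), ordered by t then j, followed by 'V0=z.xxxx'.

The replicating-portfolio and risk-neutral prices coincide; use p* = (1.07−0.92)/(1.5−0.92) = 0.2586 for the latter.
Terminal values V(2,·): V(2,0)=149.7256, V(2,1)=71.8200, V(2,2)=0.0000
Node (1,0) S=134.3200: V=(p*·71.8200+(1−p*)·149.7256)/1.07=121.1006; Δ=(71.8200−149.7256)/(201.4800−123.5744)=-1.0000; B=V−Δ·S=255.4206
Node (1,1) S=219.0000: V=(p*·0.0000+(1−p*)·71.8200)/1.07=49.7625; Δ=(0.0000−71.8200)/(328.5000−201.4800)=-0.5654; B=V−Δ·S=173.5901
Node (0,0) S=146.0000: V=(p*·49.7625+(1−p*)·121.1006)/1.07=95.9356; Δ=(49.7625−121.1006)/(219.0000−134.3200)=-0.8424; B=V−Δ·S=218.9322
Each (Δ,B) replicates both successor values, so the strategy is self-financing and V0 is arbitrage-free.

(0,0): Delta=-0.8424 Bond=218.9322
(1,0): Delta=-1.0000 Bond=255.4206
(1,1): Delta=-0.5654 Bond=173.5901
V0=95.9356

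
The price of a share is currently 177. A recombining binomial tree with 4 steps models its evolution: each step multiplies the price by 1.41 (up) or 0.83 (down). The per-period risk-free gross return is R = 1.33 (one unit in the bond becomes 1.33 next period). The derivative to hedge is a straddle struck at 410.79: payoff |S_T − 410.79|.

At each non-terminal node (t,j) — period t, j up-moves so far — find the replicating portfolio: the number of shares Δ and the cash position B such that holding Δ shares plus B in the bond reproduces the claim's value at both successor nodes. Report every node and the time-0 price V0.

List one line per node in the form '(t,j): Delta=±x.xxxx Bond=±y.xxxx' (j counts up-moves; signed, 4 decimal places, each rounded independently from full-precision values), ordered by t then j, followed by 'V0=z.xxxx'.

No-arbitrage ⇒ martingale measure with p* = (R−d)/(u−d) = 0.8621.
Payoff layer (t=4): V(4,0)=326.7888, V(4,1)=268.0891, V(4,2)=168.3704, V(4,3)=1.0312, V(4,4)=288.8099
  t=3,j=0: stock 101.2063 → up 142.7009 (V=268.0891), down 84.0012 (V=326.7888). Price 207.6584; hedge Δ=-1.0000, bond B=308.8647.
  t=3,j=1: stock 171.9288 → up 242.4196 (V=168.3704), down 142.7009 (V=268.0891). Price 136.9359; hedge Δ=-1.0000, bond B=308.8647.
  t=3,j=2: stock 292.0718 → up 411.8212 (V=1.0312), down 242.4196 (V=168.3704). Price 18.1297; hedge Δ=-0.9878, bond B=306.6456.
  t=3,j=3: stock 496.1701 → up 699.5999 (V=288.8099), down 411.8212 (V=1.0312). Price 187.3055; hedge Δ=1.0000, bond B=-308.8647.
  t=2,j=0: stock 121.9353 → up 171.9288 (V=136.9359), down 101.2063 (V=207.6584). Price 110.2938; hedge Δ=-1.0000, bond B=232.2291.
  t=2,j=1: stock 207.1431 → up 292.0718 (V=18.1297), down 171.9288 (V=136.9359). Price 25.9524; hedge Δ=-0.9889, bond B=230.7907.
  t=2,j=2: stock 351.8937 → up 496.1701 (V=187.3055), down 292.0718 (V=18.1297). Price 123.2864; hedge Δ=0.8289, bond B=-168.3960.
  t=1,j=0: stock 146.9100 → up 207.1431 (V=25.9524), down 121.9353 (V=110.2938). Price 28.2599; hedge Δ=-0.9898, bond B=173.6760.
  t=1,j=1: stock 249.5700 → up 351.8937 (V=123.2864), down 207.1431 (V=25.9524). Price 82.6023; hedge Δ=0.6724, bond B=-85.2149.
  t=0,j=0: stock 177.0000 → up 249.5700 (V=82.6023), down 146.9100 (V=28.2599). Price 56.4712; hedge Δ=0.5293, bond B=-37.2224.
Self-financing check: at every node Δ·S+B equals the discounted successor values.

(0,0): Delta=0.5293 Bond=-37.2224
(1,0): Delta=-0.9898 Bond=173.6760
(1,1): Delta=0.6724 Bond=-85.2149
(2,0): Delta=-1.0000 Bond=232.2291
(2,1): Delta=-0.9889 Bond=230.7907
(2,2): Delta=0.8289 Bond=-168.3960
(3,0): Delta=-1.0000 Bond=308.8647
(3,1): Delta=-1.0000 Bond=308.8647
(3,2): Delta=-0.9878 Bond=306.6456
(3,3): Delta=1.0000 Bond=-308.8647
V0=56.4712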